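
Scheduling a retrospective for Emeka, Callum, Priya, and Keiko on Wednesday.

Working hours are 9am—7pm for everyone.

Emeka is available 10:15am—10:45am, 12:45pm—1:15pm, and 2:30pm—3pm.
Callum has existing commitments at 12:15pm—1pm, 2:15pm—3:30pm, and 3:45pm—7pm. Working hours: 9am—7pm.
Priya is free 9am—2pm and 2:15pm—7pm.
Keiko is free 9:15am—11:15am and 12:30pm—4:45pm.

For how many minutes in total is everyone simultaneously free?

Callum free within 09:00–19:00: 09:00–12:15, 13:00–14:15, 15:30–15:45.
Emeka ∩ Callum: 10:15–10:45, 13:00–13:15.
Emeka ∩ Callum ∩ Priya: 10:15–10:45, 13:00–13:15.
Emeka ∩ Callum ∩ Priya ∩ Keiko: 10:15–10:45, 13:00–13:15.
Total common minutes: 30 + 15 = 45.

45 minutes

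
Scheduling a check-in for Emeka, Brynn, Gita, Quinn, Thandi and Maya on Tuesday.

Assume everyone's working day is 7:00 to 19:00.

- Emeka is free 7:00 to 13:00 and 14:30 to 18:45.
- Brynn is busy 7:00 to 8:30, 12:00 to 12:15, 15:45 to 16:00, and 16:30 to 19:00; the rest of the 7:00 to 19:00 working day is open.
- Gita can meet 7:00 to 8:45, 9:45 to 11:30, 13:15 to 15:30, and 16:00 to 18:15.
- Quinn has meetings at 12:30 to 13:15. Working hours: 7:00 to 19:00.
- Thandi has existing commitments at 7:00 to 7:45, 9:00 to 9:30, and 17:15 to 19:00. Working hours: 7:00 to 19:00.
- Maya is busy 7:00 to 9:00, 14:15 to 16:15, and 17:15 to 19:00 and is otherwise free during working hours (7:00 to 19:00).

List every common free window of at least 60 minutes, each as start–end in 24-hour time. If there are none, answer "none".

Brynn free within 07:00–19:00: 08:30–12:00, 12:15–15:45, 16:00–16:30.
Quinn free within 07:00–19:00: 07:00–12:30, 13:15–19:00.
Thandi free within 07:00–19:00: 07:45–09:00, 09:30–17:15.
Maya free within 07:00–19:00: 09:00–14:15, 16:15–17:15.
Emeka ∩ Brynn: 08:30–12:00, 12:15–13:00, 14:30–15:45, 16:00–16:30.
Emeka ∩ Brynn ∩ Gita: 08:30–08:45, 09:45–11:30, 14:30–15:30, 16:00–16:30.
Emeka ∩ Brynn ∩ Gita ∩ Quinn: 08:30–08:45, 09:45–11:30, 14:30–15:30, 16:00–16:30.
Emeka ∩ Brynn ∩ Gita ∩ Quinn ∩ Thandi: 08:30–08:45, 09:45–11:30, 14:30–15:30, 16:00–16:30.
Emeka ∩ Brynn ∩ Gita ∩ Quinn ∩ Thandi ∩ Maya: 09:45–11:30, 16:15–16:30.
Windows ≥ 60 min: 09:45–11:30.

09:45–11:30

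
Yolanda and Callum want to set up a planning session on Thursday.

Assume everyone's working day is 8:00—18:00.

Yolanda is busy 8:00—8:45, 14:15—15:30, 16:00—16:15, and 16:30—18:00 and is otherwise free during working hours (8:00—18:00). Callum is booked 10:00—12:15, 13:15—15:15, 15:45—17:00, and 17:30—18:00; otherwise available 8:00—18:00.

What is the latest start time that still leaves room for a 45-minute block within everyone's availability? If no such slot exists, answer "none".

12:30

Yolanda free within 08:00–18:00: 08:45–14:15, 15:30–16:00, 16:15–16:30.
Callum free within 08:00–18:00: 08:00–10:00, 12:15–13:15, 15:15–15:45, 17:00–17:30.
Yolanda ∩ Callum: 08:45–10:00, 12:15–13:15, 15:30–15:45.
Windows ≥ 45 min: 08:45–10:00, 12:15–13:15.
Latest start in the last window 12:15–13:15 is 13:15 − 45 min = 12:30.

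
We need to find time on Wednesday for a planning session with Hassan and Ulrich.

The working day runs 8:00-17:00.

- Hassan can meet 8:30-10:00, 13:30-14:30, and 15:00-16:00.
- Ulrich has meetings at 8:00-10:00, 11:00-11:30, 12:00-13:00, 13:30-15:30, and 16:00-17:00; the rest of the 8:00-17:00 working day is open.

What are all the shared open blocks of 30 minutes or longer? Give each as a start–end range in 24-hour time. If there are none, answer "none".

15:30–16:00

Ulrich free within 08:00–17:00: 10:00–11:00, 11:30–12:00, 13:00–13:30, 15:30–16:00.
Hassan ∩ Ulrich: 15:30–16:00.
Windows ≥ 30 min: 15:30–16:00.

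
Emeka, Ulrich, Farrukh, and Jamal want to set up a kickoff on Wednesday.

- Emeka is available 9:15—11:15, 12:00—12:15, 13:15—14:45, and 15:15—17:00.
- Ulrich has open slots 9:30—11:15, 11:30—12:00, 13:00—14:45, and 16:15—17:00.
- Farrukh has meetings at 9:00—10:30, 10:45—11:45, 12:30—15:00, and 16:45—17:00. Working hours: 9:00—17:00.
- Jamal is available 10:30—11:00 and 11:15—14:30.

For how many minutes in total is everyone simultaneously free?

Farrukh free within 09:00–17:00: 10:30–10:45, 11:45–12:30, 15:00–16:45.
Emeka ∩ Ulrich: 09:30–11:15, 13:15–14:45, 16:15–17:00.
Emeka ∩ Ulrich ∩ Farrukh: 10:30–10:45, 16:15–16:45.
Emeka ∩ Ulrich ∩ Farrukh ∩ Jamal: 10:30–10:45.
Total common minutes: 15.

15 minutes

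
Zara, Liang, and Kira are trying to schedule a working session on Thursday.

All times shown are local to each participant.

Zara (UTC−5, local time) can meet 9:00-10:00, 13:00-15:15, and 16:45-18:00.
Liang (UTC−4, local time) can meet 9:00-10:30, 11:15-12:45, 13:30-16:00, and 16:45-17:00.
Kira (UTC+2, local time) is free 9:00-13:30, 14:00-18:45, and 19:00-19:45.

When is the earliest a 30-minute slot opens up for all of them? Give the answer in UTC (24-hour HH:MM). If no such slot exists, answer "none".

Zara → UTC: 14:00–15:00, 18:00–20:15, 21:45–23:00.
Liang → UTC: 13:00–14:30, 15:15–16:45, 17:30–20:00, 20:45–21:00.
Kira → UTC: 07:00–11:30, 12:00–16:45, 17:00–17:45.
Zara ∩ Liang: 14:00–14:30, 18:00–20:00.
Zara ∩ Liang ∩ Kira: 14:00–14:30.
Windows ≥ 30 min: 14:00–14:30.
Earliest such window starts at 14:00.

14:00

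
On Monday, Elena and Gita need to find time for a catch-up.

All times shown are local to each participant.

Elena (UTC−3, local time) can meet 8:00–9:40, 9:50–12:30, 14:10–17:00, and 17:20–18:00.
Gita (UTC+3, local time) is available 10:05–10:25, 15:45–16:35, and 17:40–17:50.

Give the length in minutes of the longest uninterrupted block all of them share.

Elena → UTC: 11:00–12:40, 12:50–15:30, 17:10–20:00, 20:20–21:00.
Gita → UTC: 07:05–07:25, 12:45–13:35, 14:40–14:50.
Elena ∩ Gita: 12:50–13:35, 14:40–14:50.
Common window lengths: 45, 10 min; longest is 45.

45 minutes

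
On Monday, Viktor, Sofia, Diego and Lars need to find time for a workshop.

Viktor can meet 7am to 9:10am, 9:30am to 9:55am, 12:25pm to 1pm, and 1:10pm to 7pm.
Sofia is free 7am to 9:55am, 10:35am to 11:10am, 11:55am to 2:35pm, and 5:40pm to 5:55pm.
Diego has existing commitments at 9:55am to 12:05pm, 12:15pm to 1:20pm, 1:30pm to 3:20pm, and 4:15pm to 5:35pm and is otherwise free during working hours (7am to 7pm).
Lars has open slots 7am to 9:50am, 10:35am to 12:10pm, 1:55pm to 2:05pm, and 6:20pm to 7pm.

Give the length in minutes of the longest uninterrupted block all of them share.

Diego free within 07:00–19:00: 07:00–09:55, 12:05–12:15, 13:20–13:30, 15:20–16:15, 17:35–19:00.
Viktor ∩ Sofia: 07:00–09:10, 09:30–09:55, 12:25–13:00, 13:10–14:35, 17:40–17:55.
Viktor ∩ Sofia ∩ Diego: 07:00–09:10, 09:30–09:55, 13:20–13:30, 17:40–17:55.
Viktor ∩ Sofia ∩ Diego ∩ Lars: 07:00–09:10, 09:30–09:50.
Common window lengths: 130, 20 min; longest is 130.

130 minutes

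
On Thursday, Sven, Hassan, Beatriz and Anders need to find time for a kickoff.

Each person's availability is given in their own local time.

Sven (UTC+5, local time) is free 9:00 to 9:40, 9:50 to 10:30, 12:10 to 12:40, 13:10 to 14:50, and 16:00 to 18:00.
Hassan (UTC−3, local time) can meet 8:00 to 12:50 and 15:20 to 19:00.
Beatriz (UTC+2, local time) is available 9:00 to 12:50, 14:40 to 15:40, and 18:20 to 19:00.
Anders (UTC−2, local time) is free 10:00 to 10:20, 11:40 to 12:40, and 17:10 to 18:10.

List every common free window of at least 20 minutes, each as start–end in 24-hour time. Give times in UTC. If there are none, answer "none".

none

Sven → UTC: 04:00–04:40, 04:50–05:30, 07:10–07:40, 08:10–09:50, 11:00–13:00.
Hassan → UTC: 11:00–15:50, 18:20–22:00.
Beatriz → UTC: 07:00–10:50, 12:40–13:40, 16:20–17:00.
Anders → UTC: 12:00–12:20, 13:40–14:40, 19:10–20:10.
Sven ∩ Hassan: 11:00–13:00.
Sven ∩ Hassan ∩ Beatriz: 12:40–13:00.
Sven ∩ Hassan ∩ Beatriz ∩ Anders: (none).
Windows ≥ 20 min: (none).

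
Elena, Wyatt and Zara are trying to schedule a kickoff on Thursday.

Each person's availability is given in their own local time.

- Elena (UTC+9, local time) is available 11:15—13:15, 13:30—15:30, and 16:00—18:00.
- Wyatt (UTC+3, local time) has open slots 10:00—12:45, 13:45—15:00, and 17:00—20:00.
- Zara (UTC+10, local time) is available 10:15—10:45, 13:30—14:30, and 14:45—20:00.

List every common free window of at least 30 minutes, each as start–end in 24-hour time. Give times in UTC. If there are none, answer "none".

Elena → UTC: 02:15–04:15, 04:30–06:30, 07:00–09:00.
Wyatt → UTC: 07:00–09:45, 10:45–12:00, 14:00–17:00.
Zara → UTC: 00:15–00:45, 03:30–04:30, 04:45–10:00.
Elena ∩ Wyatt: 07:00–09:00.
Elena ∩ Wyatt ∩ Zara: 07:00–09:00.
Windows ≥ 30 min: 07:00–09:00.

07:00–09:00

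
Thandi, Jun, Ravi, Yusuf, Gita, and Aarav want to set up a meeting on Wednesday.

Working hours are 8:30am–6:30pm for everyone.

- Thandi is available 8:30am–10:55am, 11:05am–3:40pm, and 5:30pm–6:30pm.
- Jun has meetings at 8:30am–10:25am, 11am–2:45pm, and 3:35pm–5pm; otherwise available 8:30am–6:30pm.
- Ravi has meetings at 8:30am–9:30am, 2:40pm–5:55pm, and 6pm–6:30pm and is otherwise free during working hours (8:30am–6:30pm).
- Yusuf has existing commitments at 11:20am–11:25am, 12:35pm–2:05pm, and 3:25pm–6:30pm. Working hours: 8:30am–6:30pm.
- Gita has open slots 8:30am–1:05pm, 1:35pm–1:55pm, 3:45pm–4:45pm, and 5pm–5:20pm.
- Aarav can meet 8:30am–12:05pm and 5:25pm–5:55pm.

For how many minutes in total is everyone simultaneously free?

30 minutes

Jun free within 08:30–18:30: 10:25–11:00, 14:45–15:35, 17:00–18:30.
Ravi free within 08:30–18:30: 09:30–14:40, 17:55–18:00.
Yusuf free within 08:30–18:30: 08:30–11:20, 11:25–12:35, 14:05–15:25.
Thandi ∩ Jun: 10:25–10:55, 14:45–15:35, 17:30–18:30.
Thandi ∩ Jun ∩ Ravi: 10:25–10:55, 17:55–18:00.
Thandi ∩ Jun ∩ Ravi ∩ Yusuf: 10:25–10:55.
Thandi ∩ Jun ∩ Ravi ∩ Yusuf ∩ Gita: 10:25–10:55.
Thandi ∩ Jun ∩ Ravi ∩ Yusuf ∩ Gita ∩ Aarav: 10:25–10:55.
Total common minutes: 30.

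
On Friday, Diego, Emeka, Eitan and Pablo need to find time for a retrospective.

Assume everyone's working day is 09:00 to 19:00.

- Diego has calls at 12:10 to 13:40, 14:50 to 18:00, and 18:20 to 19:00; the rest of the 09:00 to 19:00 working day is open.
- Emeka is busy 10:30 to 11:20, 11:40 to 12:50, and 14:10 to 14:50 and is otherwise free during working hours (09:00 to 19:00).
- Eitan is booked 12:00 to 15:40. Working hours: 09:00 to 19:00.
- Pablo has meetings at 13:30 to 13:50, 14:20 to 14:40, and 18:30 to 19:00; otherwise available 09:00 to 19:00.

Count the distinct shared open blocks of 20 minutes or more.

3

Diego free within 09:00–19:00: 09:00–12:10, 13:40–14:50, 18:00–18:20.
Emeka free within 09:00–19:00: 09:00–10:30, 11:20–11:40, 12:50–14:10, 14:50–19:00.
Eitan free within 09:00–19:00: 09:00–12:00, 15:40–19:00.
Pablo free within 09:00–19:00: 09:00–13:30, 13:50–14:20, 14:40–18:30.
Diego ∩ Emeka: 09:00–10:30, 11:20–11:40, 13:40–14:10, 18:00–18:20.
Diego ∩ Emeka ∩ Eitan: 09:00–10:30, 11:20–11:40, 18:00–18:20.
Diego ∩ Emeka ∩ Eitan ∩ Pablo: 09:00–10:30, 11:20–11:40, 18:00–18:20.
Windows ≥ 20 min: 09:00–10:30, 11:20–11:40, 18:00–18:20.
That's 3 windows.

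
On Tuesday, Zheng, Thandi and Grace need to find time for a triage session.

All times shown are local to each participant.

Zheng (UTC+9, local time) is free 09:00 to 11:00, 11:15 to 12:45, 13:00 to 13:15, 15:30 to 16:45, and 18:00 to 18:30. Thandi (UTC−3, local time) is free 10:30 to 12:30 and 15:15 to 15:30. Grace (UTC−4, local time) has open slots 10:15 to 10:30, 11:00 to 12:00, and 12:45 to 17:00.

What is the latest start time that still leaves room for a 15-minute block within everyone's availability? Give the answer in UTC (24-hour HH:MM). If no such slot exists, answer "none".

none

Zheng → UTC: 00:00–02:00, 02:15–03:45, 04:00–04:15, 06:30–07:45, 09:00–09:30.
Thandi → UTC: 13:30–15:30, 18:15–18:30.
Grace → UTC: 14:15–14:30, 15:00–16:00, 16:45–21:00.
Zheng ∩ Thandi: (none).
Zheng ∩ Thandi ∩ Grace: (none).
Windows ≥ 15 min: (none).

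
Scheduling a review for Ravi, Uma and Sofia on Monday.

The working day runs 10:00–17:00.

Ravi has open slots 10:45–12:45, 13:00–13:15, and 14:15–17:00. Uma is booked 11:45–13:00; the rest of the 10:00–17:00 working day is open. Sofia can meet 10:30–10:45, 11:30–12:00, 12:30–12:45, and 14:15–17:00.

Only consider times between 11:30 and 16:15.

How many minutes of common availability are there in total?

135 minutes

Uma free within 10:00–17:00: 10:00–11:45, 13:00–17:00.
Ravi ∩ Uma: 10:45–11:45, 13:00–13:15, 14:15–17:00.
Ravi ∩ Uma ∩ Sofia: 11:30–11:45, 14:15–17:00.
Restricted to 11:30–16:15: 11:30–11:45, 14:15–16:15.
Total common minutes: 15 + 120 = 135.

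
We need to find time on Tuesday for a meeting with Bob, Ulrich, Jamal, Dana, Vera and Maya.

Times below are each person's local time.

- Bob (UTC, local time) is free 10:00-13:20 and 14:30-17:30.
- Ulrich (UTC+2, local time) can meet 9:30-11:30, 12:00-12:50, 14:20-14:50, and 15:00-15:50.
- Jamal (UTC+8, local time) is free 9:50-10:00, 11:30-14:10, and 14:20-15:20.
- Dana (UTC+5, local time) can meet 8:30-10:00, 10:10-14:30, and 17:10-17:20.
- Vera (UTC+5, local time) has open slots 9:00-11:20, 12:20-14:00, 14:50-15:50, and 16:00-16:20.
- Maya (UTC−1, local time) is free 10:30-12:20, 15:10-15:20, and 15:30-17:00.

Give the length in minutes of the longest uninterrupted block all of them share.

0 minutes

Bob → UTC: 10:00–13:20, 14:30–17:30.
Ulrich → UTC: 07:30–09:30, 10:00–10:50, 12:20–12:50, 13:00–13:50.
Jamal → UTC: 01:50–02:00, 03:30–06:10, 06:20–07:20.
Dana → UTC: 03:30–05:00, 05:10–09:30, 12:10–12:20.
Vera → UTC: 04:00–06:20, 07:20–09:00, 09:50–10:50, 11:00–11:20.
Maya → UTC: 11:30–13:20, 16:10–16:20, 16:30–18:00.
Bob ∩ Ulrich: 10:00–10:50, 12:20–12:50, 13:00–13:20.
Bob ∩ Ulrich ∩ Jamal: (none).
Bob ∩ Ulrich ∩ Jamal ∩ Dana: (none).
Bob ∩ Ulrich ∩ Jamal ∩ Dana ∩ Vera: (none).
Bob ∩ Ulrich ∩ Jamal ∩ Dana ∩ Vera ∩ Maya: (none).
No common window.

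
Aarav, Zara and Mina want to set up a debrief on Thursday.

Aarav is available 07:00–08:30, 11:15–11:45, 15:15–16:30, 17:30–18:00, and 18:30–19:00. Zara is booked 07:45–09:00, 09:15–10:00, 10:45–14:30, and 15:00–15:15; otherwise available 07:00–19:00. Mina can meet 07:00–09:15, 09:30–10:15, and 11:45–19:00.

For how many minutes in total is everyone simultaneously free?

Zara free within 07:00–19:00: 07:00–07:45, 09:00–09:15, 10:00–10:45, 14:30–15:00, 15:15–19:00.
Aarav ∩ Zara: 07:00–07:45, 15:15–16:30, 17:30–18:00, 18:30–19:00.
Aarav ∩ Zara ∩ Mina: 07:00–07:45, 15:15–16:30, 17:30–18:00, 18:30–19:00.
Total common minutes: 45 + 75 + 30 + 30 = 180.

180 minutes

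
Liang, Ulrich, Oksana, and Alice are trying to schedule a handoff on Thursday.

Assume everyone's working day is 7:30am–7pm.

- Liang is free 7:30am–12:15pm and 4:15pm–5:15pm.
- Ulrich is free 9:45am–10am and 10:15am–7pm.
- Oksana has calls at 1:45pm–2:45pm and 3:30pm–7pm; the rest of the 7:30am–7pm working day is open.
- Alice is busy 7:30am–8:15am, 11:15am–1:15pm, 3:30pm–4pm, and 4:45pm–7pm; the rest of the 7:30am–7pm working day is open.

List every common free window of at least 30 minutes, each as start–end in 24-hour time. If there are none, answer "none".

10:15–11:15

Oksana free within 07:30–19:00: 07:30–13:45, 14:45–15:30.
Alice free within 07:30–19:00: 08:15–11:15, 13:15–15:30, 16:00–16:45.
Liang ∩ Ulrich: 09:45–10:00, 10:15–12:15, 16:15–17:15.
Liang ∩ Ulrich ∩ Oksana: 09:45–10:00, 10:15–12:15.
Liang ∩ Ulrich ∩ Oksana ∩ Alice: 09:45–10:00, 10:15–11:15.
Windows ≥ 30 min: 10:15–11:15.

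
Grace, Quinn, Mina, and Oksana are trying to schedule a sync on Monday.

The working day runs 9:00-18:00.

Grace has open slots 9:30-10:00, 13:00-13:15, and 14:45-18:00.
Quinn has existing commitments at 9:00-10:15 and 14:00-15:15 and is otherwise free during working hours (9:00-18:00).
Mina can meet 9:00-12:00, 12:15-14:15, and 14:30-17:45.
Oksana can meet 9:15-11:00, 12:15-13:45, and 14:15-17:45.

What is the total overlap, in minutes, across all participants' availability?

Quinn free within 09:00–18:00: 10:15–14:00, 15:15–18:00.
Grace ∩ Quinn: 13:00–13:15, 15:15–18:00.
Grace ∩ Quinn ∩ Mina: 13:00–13:15, 15:15–17:45.
Grace ∩ Quinn ∩ Mina ∩ Oksana: 13:00–13:15, 15:15–17:45.
Total common minutes: 15 + 150 = 165.

165 minutes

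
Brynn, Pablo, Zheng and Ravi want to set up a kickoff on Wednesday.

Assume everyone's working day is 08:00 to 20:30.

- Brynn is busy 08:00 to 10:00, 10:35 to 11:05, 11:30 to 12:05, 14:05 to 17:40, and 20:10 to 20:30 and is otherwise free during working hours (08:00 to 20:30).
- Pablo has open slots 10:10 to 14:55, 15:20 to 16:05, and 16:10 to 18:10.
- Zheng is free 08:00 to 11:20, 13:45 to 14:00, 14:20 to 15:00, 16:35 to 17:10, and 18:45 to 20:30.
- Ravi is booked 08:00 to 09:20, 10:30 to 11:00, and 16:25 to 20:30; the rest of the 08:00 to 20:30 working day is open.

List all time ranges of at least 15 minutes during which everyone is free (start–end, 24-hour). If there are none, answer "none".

Brynn free within 08:00–20:30: 10:00–10:35, 11:05–11:30, 12:05–14:05, 17:40–20:10.
Ravi free within 08:00–20:30: 09:20–10:30, 11:00–16:25.
Brynn ∩ Pablo: 10:10–10:35, 11:05–11:30, 12:05–14:05, 17:40–18:10.
Brynn ∩ Pablo ∩ Zheng: 10:10–10:35, 11:05–11:20, 13:45–14:00.
Brynn ∩ Pablo ∩ Zheng ∩ Ravi: 10:10–10:30, 11:05–11:20, 13:45–14:00.
Windows ≥ 15 min: 10:10–10:30, 11:05–11:20, 13:45–14:00.

10:10–10:30, 11:05–11:20, 13:45–14:00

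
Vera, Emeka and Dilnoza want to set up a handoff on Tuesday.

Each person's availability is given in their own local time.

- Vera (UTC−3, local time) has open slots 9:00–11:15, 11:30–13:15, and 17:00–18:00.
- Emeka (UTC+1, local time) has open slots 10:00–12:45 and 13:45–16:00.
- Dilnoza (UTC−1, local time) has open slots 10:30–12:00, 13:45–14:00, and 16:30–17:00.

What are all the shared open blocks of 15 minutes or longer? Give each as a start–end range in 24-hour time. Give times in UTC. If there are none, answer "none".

Vera → UTC: 12:00–14:15, 14:30–16:15, 20:00–21:00.
Emeka → UTC: 09:00–11:45, 12:45–15:00.
Dilnoza → UTC: 11:30–13:00, 14:45–15:00, 17:30–18:00.
Vera ∩ Emeka: 12:45–14:15, 14:30–15:00.
Vera ∩ Emeka ∩ Dilnoza: 12:45–13:00, 14:45–15:00.
Windows ≥ 15 min: 12:45–13:00, 14:45–15:00.

12:45–13:00, 14:45–15:00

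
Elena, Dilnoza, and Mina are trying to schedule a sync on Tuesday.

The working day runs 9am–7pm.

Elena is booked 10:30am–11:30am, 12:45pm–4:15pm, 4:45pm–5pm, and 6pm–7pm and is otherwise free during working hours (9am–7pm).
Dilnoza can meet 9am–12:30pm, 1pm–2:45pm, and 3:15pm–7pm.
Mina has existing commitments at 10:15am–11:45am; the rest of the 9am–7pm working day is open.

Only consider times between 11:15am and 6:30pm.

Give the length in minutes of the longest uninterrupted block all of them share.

Elena free within 09:00–19:00: 09:00–10:30, 11:30–12:45, 16:15–16:45, 17:00–18:00.
Mina free within 09:00–19:00: 09:00–10:15, 11:45–19:00.
Elena ∩ Dilnoza: 09:00–10:30, 11:30–12:30, 16:15–16:45, 17:00–18:00.
Elena ∩ Dilnoza ∩ Mina: 09:00–10:15, 11:45–12:30, 16:15–16:45, 17:00–18:00.
Restricted to 11:15–18:30: 11:45–12:30, 16:15–16:45, 17:00–18:00.
Common window lengths: 45, 30, 60 min; longest is 60.

60 minutes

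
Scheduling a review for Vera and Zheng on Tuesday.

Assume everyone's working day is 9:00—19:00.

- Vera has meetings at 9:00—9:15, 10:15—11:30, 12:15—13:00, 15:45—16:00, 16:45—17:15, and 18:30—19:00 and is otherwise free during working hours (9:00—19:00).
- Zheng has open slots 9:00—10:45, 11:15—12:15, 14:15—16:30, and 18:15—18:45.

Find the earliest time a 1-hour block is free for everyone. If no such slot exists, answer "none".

Vera free within 09:00–19:00: 09:15–10:15, 11:30–12:15, 13:00–15:45, 16:00–16:45, 17:15–18:30.
Vera ∩ Zheng: 09:15–10:15, 11:30–12:15, 14:15–15:45, 16:00–16:30, 18:15–18:30.
Windows ≥ 60 min: 09:15–10:15, 14:15–15:45.
Earliest such window starts at 09:15.

09:15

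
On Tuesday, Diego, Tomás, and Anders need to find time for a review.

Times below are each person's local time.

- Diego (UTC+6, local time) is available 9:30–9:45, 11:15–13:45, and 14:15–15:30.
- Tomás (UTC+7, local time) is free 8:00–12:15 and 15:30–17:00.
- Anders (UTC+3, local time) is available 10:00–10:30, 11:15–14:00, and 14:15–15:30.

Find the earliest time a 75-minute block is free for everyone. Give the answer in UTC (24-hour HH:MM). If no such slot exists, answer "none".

Diego → UTC: 03:30–03:45, 05:15–07:45, 08:15–09:30.
Tomás → UTC: 01:00–05:15, 08:30–10:00.
Anders → UTC: 07:00–07:30, 08:15–11:00, 11:15–12:30.
Diego ∩ Tomás: 03:30–03:45, 08:30–09:30.
Diego ∩ Tomás ∩ Anders: 08:30–09:30.
Windows ≥ 75 min: (none).

none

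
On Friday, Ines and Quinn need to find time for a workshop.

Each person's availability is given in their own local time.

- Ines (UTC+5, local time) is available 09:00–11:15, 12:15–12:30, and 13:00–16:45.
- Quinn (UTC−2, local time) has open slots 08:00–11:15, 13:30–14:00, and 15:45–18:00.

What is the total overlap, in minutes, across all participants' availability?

Ines → UTC: 04:00–06:15, 07:15–07:30, 08:00–11:45.
Quinn → UTC: 10:00–13:15, 15:30–16:00, 17:45–20:00.
Ines ∩ Quinn: 10:00–11:45.
Total common minutes: 105.

105 minutes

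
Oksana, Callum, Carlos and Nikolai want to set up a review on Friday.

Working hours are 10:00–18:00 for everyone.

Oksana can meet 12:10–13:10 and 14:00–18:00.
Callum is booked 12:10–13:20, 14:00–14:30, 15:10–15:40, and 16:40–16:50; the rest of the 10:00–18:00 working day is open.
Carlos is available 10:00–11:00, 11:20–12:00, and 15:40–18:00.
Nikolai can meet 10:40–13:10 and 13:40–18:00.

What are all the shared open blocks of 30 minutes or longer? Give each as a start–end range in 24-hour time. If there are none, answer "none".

Callum free within 10:00–18:00: 10:00–12:10, 13:20–14:00, 14:30–15:10, 15:40–16:40, 16:50–18:00.
Oksana ∩ Callum: 14:30–15:10, 15:40–16:40, 16:50–18:00.
Oksana ∩ Callum ∩ Carlos: 15:40–16:40, 16:50–18:00.
Oksana ∩ Callum ∩ Carlos ∩ Nikolai: 15:40–16:40, 16:50–18:00.
Windows ≥ 30 min: 15:40–16:40, 16:50–18:00.

15:40–16:40, 16:50–18:00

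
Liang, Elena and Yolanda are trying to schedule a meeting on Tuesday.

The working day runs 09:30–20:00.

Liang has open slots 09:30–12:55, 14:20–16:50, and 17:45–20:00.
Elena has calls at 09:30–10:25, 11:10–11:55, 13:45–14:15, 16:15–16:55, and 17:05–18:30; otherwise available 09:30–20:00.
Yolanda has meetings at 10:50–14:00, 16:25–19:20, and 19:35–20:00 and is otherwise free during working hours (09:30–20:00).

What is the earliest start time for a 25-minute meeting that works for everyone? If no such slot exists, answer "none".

Elena free within 09:30–20:00: 10:25–11:10, 11:55–13:45, 14:15–16:15, 16:55–17:05, 18:30–20:00.
Yolanda free within 09:30–20:00: 09:30–10:50, 14:00–16:25, 19:20–19:35.
Liang ∩ Elena: 10:25–11:10, 11:55–12:55, 14:20–16:15, 18:30–20:00.
Liang ∩ Elena ∩ Yolanda: 10:25–10:50, 14:20–16:15, 19:20–19:35.
Windows ≥ 25 min: 10:25–10:50, 14:20–16:15.
Earliest such window starts at 10:25.

10:25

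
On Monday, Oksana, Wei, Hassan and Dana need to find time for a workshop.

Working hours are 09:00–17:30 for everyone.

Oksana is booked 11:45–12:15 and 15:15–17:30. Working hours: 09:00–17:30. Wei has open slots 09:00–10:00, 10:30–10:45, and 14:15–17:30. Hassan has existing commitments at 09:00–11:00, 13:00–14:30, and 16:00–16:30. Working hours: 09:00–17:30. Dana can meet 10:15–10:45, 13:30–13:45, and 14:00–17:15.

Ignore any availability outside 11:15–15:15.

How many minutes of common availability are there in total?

Oksana free within 09:00–17:30: 09:00–11:45, 12:15–15:15.
Hassan free within 09:00–17:30: 11:00–13:00, 14:30–16:00, 16:30–17:30.
Oksana ∩ Wei: 09:00–10:00, 10:30–10:45, 14:15–15:15.
Oksana ∩ Wei ∩ Hassan: 14:30–15:15.
Oksana ∩ Wei ∩ Hassan ∩ Dana: 14:30–15:15.
Restricted to 11:15–15:15: 14:30–15:15.
Total common minutes: 45.

45 minutes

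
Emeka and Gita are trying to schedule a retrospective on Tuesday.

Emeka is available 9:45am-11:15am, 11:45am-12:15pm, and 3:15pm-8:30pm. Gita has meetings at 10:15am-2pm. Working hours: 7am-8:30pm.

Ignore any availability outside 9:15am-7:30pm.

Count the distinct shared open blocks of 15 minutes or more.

2

Gita free within 07:00–20:30: 07:00–10:15, 14:00–20:30.
Emeka ∩ Gita: 09:45–10:15, 15:15–20:30.
Restricted to 09:15–19:30: 09:45–10:15, 15:15–19:30.
Windows ≥ 15 min: 09:45–10:15, 15:15–19:30.
That's 2 windows.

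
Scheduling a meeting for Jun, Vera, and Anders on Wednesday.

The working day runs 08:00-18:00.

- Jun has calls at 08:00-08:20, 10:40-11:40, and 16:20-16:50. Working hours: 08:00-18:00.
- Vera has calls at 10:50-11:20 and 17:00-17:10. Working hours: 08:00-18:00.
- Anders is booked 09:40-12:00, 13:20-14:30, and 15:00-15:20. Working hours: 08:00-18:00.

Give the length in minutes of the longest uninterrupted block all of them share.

80 minutes

Jun free within 08:00–18:00: 08:20–10:40, 11:40–16:20, 16:50–18:00.
Vera free within 08:00–18:00: 08:00–10:50, 11:20–17:00, 17:10–18:00.
Anders free within 08:00–18:00: 08:00–09:40, 12:00–13:20, 14:30–15:00, 15:20–18:00.
Jun ∩ Vera: 08:20–10:40, 11:40–16:20, 16:50–17:00, 17:10–18:00.
Jun ∩ Vera ∩ Anders: 08:20–09:40, 12:00–13:20, 14:30–15:00, 15:20–16:20, 16:50–17:00, 17:10–18:00.
Common window lengths: 80, 80, 30, 60, 10, 50 min; longest is 80.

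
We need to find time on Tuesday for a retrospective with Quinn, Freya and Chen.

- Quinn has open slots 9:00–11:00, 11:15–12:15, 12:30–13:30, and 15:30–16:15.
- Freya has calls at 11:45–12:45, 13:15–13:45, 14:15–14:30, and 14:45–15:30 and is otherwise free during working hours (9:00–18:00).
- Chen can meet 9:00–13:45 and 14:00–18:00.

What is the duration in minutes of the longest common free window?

Freya free within 09:00–18:00: 09:00–11:45, 12:45–13:15, 13:45–14:15, 14:30–14:45, 15:30–18:00.
Quinn ∩ Freya: 09:00–11:00, 11:15–11:45, 12:45–13:15, 15:30–16:15.
Quinn ∩ Freya ∩ Chen: 09:00–11:00, 11:15–11:45, 12:45–13:15, 15:30–16:15.
Common window lengths: 120, 30, 30, 45 min; longest is 120.

120 minutes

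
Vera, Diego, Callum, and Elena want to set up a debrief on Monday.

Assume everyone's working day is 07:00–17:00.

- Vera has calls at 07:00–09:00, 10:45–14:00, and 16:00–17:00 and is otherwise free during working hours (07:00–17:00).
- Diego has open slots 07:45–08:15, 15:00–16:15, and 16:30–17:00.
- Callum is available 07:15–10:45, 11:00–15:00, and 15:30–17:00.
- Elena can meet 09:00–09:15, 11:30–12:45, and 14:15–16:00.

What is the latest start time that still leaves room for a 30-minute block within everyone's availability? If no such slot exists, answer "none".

Vera free within 07:00–17:00: 09:00–10:45, 14:00–16:00.
Vera ∩ Diego: 15:00–16:00.
Vera ∩ Diego ∩ Callum: 15:30–16:00.
Vera ∩ Diego ∩ Callum ∩ Elena: 15:30–16:00.
Windows ≥ 30 min: 15:30–16:00.
Latest start in the last window 15:30–16:00 is 16:00 − 30 min = 15:30.

15:30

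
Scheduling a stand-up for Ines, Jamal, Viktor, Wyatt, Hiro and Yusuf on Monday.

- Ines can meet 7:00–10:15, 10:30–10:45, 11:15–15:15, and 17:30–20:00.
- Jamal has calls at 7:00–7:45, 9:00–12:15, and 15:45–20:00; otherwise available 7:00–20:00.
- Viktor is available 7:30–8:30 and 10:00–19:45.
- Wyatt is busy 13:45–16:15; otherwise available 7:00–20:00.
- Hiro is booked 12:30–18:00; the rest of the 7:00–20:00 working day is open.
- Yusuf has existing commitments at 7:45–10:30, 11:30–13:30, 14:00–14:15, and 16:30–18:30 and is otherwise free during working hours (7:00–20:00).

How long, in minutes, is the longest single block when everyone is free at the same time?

Jamal free within 07:00–20:00: 07:45–09:00, 12:15–15:45.
Wyatt free within 07:00–20:00: 07:00–13:45, 16:15–20:00.
Hiro free within 07:00–20:00: 07:00–12:30, 18:00–20:00.
Yusuf free within 07:00–20:00: 07:00–07:45, 10:30–11:30, 13:30–14:00, 14:15–16:30, 18:30–20:00.
Ines ∩ Jamal: 07:45–09:00, 12:15–15:15.
Ines ∩ Jamal ∩ Viktor: 07:45–08:30, 12:15–15:15.
Ines ∩ Jamal ∩ Viktor ∩ Wyatt: 07:45–08:30, 12:15–13:45.
Ines ∩ Jamal ∩ Viktor ∩ Wyatt ∩ Hiro: 07:45–08:30, 12:15–12:30.
Ines ∩ Jamal ∩ Viktor ∩ Wyatt ∩ Hiro ∩ Yusuf: (none).
No common window.

0 minutes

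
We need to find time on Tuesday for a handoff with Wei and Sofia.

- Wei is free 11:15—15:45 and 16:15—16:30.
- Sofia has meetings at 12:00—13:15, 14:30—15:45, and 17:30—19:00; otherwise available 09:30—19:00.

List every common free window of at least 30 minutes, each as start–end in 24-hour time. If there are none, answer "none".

Sofia free within 09:30–19:00: 09:30–12:00, 13:15–14:30, 15:45–17:30.
Wei ∩ Sofia: 11:15–12:00, 13:15–14:30, 16:15–16:30.
Windows ≥ 30 min: 11:15–12:00, 13:15–14:30.

11:15–12:00, 13:15–14:30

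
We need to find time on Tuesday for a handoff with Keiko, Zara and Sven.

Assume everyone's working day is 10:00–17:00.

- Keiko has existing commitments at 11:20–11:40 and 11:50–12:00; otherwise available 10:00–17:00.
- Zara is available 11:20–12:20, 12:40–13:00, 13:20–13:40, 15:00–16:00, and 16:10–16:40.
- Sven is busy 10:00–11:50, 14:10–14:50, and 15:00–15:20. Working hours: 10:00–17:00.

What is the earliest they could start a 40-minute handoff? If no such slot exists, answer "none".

15:20

Keiko free within 10:00–17:00: 10:00–11:20, 11:40–11:50, 12:00–17:00.
Sven free within 10:00–17:00: 11:50–14:10, 14:50–15:00, 15:20–17:00.
Keiko ∩ Zara: 11:40–11:50, 12:00–12:20, 12:40–13:00, 13:20–13:40, 15:00–16:00, 16:10–16:40.
Keiko ∩ Zara ∩ Sven: 12:00–12:20, 12:40–13:00, 13:20–13:40, 15:20–16:00, 16:10–16:40.
Windows ≥ 40 min: 15:20–16:00.
Earliest such window starts at 15:20.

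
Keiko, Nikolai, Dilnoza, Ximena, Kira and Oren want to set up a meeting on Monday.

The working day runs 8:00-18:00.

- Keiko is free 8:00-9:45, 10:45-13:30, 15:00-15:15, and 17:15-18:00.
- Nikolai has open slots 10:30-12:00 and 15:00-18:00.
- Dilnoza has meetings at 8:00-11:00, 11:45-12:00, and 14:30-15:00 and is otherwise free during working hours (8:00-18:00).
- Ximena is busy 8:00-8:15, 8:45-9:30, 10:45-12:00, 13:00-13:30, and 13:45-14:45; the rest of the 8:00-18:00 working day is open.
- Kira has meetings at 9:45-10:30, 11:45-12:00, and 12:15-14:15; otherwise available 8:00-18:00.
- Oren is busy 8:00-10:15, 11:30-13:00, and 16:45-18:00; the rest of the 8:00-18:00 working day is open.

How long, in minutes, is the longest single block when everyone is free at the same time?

15 minutes

Dilnoza free within 08:00–18:00: 11:00–11:45, 12:00–14:30, 15:00–18:00.
Ximena free within 08:00–18:00: 08:15–08:45, 09:30–10:45, 12:00–13:00, 13:30–13:45, 14:45–18:00.
Kira free within 08:00–18:00: 08:00–09:45, 10:30–11:45, 12:00–12:15, 14:15–18:00.
Oren free within 08:00–18:00: 10:15–11:30, 13:00–16:45.
Keiko ∩ Nikolai: 10:45–12:00, 15:00–15:15, 17:15–18:00.
Keiko ∩ Nikolai ∩ Dilnoza: 11:00–11:45, 15:00–15:15, 17:15–18:00.
Keiko ∩ Nikolai ∩ Dilnoza ∩ Ximena: 15:00–15:15, 17:15–18:00.
Keiko ∩ Nikolai ∩ Dilnoza ∩ Ximena ∩ Kira: 15:00–15:15, 17:15–18:00.
Keiko ∩ Nikolai ∩ Dilnoza ∩ Ximena ∩ Kira ∩ Oren: 15:00–15:15.
Single common window of 15 minutes.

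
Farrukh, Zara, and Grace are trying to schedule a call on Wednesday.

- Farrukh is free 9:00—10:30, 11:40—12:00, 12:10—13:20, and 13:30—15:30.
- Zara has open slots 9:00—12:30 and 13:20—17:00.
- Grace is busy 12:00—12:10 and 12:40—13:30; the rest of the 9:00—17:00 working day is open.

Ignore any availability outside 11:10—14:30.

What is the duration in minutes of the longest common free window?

Grace free within 09:00–17:00: 09:00–12:00, 12:10–12:40, 13:30–17:00.
Farrukh ∩ Zara: 09:00–10:30, 11:40–12:00, 12:10–12:30, 13:30–15:30.
Farrukh ∩ Zara ∩ Grace: 09:00–10:30, 11:40–12:00, 12:10–12:30, 13:30–15:30.
Restricted to 11:10–14:30: 11:40–12:00, 12:10–12:30, 13:30–14:30.
Common window lengths: 20, 20, 60 min; longest is 60.

60 minutes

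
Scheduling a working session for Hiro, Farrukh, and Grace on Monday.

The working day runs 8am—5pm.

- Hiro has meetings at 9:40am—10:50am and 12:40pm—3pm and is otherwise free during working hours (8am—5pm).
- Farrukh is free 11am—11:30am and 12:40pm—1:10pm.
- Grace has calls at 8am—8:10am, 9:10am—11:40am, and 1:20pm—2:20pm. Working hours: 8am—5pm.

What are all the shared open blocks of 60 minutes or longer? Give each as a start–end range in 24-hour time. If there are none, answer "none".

Hiro free within 08:00–17:00: 08:00–09:40, 10:50–12:40, 15:00–17:00.
Grace free within 08:00–17:00: 08:10–09:10, 11:40–13:20, 14:20–17:00.
Hiro ∩ Farrukh: 11:00–11:30.
Hiro ∩ Farrukh ∩ Grace: (none).
Windows ≥ 60 min: (none).

none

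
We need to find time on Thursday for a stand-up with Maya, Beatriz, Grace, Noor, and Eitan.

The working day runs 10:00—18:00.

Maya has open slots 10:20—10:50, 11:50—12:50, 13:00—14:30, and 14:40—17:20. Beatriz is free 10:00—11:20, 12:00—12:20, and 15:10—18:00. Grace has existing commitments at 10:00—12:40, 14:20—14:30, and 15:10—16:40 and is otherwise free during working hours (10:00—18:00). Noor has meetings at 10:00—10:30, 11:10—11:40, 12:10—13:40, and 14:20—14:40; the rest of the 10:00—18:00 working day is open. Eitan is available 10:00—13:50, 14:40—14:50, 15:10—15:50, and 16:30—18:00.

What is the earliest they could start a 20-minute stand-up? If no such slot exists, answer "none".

Grace free within 10:00–18:00: 12:40–14:20, 14:30–15:10, 16:40–18:00.
Noor free within 10:00–18:00: 10:30–11:10, 11:40–12:10, 13:40–14:20, 14:40–18:00.
Maya ∩ Beatriz: 10:20–10:50, 12:00–12:20, 15:10–17:20.
Maya ∩ Beatriz ∩ Grace: 16:40–17:20.
Maya ∩ Beatriz ∩ Grace ∩ Noor: 16:40–17:20.
Maya ∩ Beatriz ∩ Grace ∩ Noor ∩ Eitan: 16:40–17:20.
Windows ≥ 20 min: 16:40–17:20.
Earliest such window starts at 16:40.

16:40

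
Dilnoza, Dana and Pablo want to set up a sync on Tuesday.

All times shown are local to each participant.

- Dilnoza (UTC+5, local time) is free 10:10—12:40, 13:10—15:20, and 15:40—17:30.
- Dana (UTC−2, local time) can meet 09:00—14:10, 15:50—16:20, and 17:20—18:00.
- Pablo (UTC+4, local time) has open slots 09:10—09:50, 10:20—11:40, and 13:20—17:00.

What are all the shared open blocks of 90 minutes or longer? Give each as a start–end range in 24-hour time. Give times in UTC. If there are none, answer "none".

Dilnoza → UTC: 05:10–07:40, 08:10–10:20, 10:40–12:30.
Dana → UTC: 11:00–16:10, 17:50–18:20, 19:20–20:00.
Pablo → UTC: 05:10–05:50, 06:20–07:40, 09:20–13:00.
Dilnoza ∩ Dana: 11:00–12:30.
Dilnoza ∩ Dana ∩ Pablo: 11:00–12:30.
Windows ≥ 90 min: 11:00–12:30.

11:00–12:30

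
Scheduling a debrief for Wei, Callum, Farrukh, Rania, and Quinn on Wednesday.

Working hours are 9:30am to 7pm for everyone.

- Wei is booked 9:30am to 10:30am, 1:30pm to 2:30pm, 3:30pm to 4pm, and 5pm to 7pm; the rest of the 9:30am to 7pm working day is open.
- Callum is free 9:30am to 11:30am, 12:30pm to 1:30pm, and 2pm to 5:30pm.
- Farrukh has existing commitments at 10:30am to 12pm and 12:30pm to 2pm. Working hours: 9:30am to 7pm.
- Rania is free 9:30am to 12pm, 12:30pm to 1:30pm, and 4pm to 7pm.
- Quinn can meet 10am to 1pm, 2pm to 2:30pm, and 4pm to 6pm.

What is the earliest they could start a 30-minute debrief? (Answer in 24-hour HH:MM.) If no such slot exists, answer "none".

16:00

Wei free within 09:30–19:00: 10:30–13:30, 14:30–15:30, 16:00–17:00.
Farrukh free within 09:30–19:00: 09:30–10:30, 12:00–12:30, 14:00–19:00.
Wei ∩ Callum: 10:30–11:30, 12:30–13:30, 14:30–15:30, 16:00–17:00.
Wei ∩ Callum ∩ Farrukh: 14:30–15:30, 16:00–17:00.
Wei ∩ Callum ∩ Farrukh ∩ Rania: 16:00–17:00.
Wei ∩ Callum ∩ Farrukh ∩ Rania ∩ Quinn: 16:00–17:00.
Windows ≥ 30 min: 16:00–17:00.
Earliest such window starts at 16:00.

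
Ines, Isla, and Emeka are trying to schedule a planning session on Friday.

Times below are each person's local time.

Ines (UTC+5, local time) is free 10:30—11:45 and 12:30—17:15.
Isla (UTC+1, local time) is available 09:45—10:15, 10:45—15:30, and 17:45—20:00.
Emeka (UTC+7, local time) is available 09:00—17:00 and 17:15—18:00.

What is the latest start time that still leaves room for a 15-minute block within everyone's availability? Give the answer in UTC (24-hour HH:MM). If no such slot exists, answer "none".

Ines → UTC: 05:30–06:45, 07:30–12:15.
Isla → UTC: 08:45–09:15, 09:45–14:30, 16:45–19:00.
Emeka → UTC: 02:00–10:00, 10:15–11:00.
Ines ∩ Isla: 08:45–09:15, 09:45–12:15.
Ines ∩ Isla ∩ Emeka: 08:45–09:15, 09:45–10:00, 10:15–11:00.
Windows ≥ 15 min: 08:45–09:15, 09:45–10:00, 10:15–11:00.
Latest start in the last window 10:15–11:00 is 11:00 − 15 min = 10:45.

10:45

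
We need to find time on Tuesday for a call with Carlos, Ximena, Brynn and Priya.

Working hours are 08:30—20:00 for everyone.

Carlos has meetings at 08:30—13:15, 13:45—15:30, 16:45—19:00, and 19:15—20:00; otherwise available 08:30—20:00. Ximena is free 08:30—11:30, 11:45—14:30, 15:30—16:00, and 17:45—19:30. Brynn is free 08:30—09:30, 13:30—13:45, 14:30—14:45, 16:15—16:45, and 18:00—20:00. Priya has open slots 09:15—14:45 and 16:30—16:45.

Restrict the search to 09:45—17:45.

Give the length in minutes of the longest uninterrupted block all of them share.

15 minutes

Carlos free within 08:30–20:00: 13:15–13:45, 15:30–16:45, 19:00–19:15.
Carlos ∩ Ximena: 13:15–13:45, 15:30–16:00, 19:00–19:15.
Carlos ∩ Ximena ∩ Brynn: 13:30–13:45, 19:00–19:15.
Carlos ∩ Ximena ∩ Brynn ∩ Priya: 13:30–13:45.
Restricted to 09:45–17:45: 13:30–13:45.
Single common window of 15 minutes.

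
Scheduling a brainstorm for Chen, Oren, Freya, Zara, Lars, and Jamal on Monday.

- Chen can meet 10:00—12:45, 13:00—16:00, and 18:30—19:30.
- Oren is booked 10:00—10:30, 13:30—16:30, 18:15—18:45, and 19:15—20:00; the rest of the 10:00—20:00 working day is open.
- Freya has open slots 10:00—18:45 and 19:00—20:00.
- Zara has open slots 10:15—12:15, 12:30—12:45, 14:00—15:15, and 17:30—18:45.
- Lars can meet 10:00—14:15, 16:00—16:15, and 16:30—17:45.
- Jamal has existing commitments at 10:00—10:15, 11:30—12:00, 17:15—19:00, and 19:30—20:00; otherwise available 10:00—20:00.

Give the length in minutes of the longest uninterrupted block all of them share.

60 minutes

Oren free within 10:00–20:00: 10:30–13:30, 16:30–18:15, 18:45–19:15.
Jamal free within 10:00–20:00: 10:15–11:30, 12:00–17:15, 19:00–19:30.
Chen ∩ Oren: 10:30–12:45, 13:00–13:30, 18:45–19:15.
Chen ∩ Oren ∩ Freya: 10:30–12:45, 13:00–13:30, 19:00–19:15.
Chen ∩ Oren ∩ Freya ∩ Zara: 10:30–12:15, 12:30–12:45.
Chen ∩ Oren ∩ Freya ∩ Zara ∩ Lars: 10:30–12:15, 12:30–12:45.
Chen ∩ Oren ∩ Freya ∩ Zara ∩ Lars ∩ Jamal: 10:30–11:30, 12:00–12:15, 12:30–12:45.
Common window lengths: 60, 15, 15 min; longest is 60.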